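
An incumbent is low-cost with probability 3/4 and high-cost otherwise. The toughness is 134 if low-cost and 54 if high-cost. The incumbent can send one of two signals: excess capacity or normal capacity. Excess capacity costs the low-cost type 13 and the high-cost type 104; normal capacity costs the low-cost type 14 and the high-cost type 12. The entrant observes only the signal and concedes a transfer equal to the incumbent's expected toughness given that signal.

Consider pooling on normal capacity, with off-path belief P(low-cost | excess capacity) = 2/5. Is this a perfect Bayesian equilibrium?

Yes

On the equilibrium path (normal capacity) the entrant holds the prior 3/4 and pays 3/4·134 + 1/4·54 = 114. Off-path (excess capacity) belief 2/5 gives 2/5·134 + 3/5·54 = 86.
Low-cost: normal capacity gives 114 − 14 = 100; excess capacity gives 86 − 13 = 73. Stays. ✓
High-cost: normal capacity gives 114 − 12 = 102; excess capacity gives 86 − 104 = -18. Stays. ✓
Beliefs are Bayes-consistent on-path and both types best-respond.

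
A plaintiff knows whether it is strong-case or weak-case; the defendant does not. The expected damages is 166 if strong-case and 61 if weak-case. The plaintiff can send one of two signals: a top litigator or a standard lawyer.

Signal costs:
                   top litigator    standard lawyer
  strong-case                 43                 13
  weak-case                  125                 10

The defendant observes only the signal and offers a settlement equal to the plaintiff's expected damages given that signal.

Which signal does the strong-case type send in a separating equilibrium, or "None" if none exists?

Try strong-case → top litigator, weak-case → standard lawyer:
  If types separate, top litigator earns payment 166 and standard lawyer earns 61.
  Strong-case: top litigator gives 166 − 43 = 123; standard lawyer gives 61 − 13 = 48. No deviation. ✓
  Weak-case: standard lawyer gives 61 − 10 = 51; top litigator gives 166 − 125 = 41. No deviation. ✓
Both hold — the strong-case type sends top litigator.

top litigator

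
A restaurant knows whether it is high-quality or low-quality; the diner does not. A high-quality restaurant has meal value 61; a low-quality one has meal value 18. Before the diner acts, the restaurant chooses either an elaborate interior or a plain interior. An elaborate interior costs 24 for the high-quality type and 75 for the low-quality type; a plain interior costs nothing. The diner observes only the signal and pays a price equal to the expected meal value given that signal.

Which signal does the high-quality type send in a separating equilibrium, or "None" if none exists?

Try high-quality → elaborate interior, low-quality → plain interior:
  If types separate, elaborate interior earns payment 61 and plain interior earns 18.
  High-quality: elaborate interior gives 61 − 24 = 37; plain interior gives 18 − 0 = 18. No deviation. ✓
  Low-quality: plain interior gives 18 − 0 = 18; elaborate interior gives 61 − 75 = -14. No deviation. ✓
Both hold — the high-quality type sends elaborate interior.

elaborate interior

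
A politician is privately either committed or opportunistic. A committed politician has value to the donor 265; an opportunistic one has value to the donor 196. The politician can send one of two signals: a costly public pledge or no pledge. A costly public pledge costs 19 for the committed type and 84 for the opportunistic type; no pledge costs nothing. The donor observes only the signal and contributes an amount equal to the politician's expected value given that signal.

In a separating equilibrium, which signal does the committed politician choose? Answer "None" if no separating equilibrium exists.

pledge

Try committed → pledge, opportunistic → no pledge:
  Under separation the donor infers type exactly: pledge → committed (pays 265), no pledge → opportunistic (pays 196).
  Committed: pledge gives 265 − 19 = 246; no pledge gives 196 − 0 = 196. No deviation. ✓
  Opportunistic: no pledge gives 196 − 0 = 196; pledge gives 265 − 84 = 181. No deviation. ✓
Both hold — the committed type sends pledge.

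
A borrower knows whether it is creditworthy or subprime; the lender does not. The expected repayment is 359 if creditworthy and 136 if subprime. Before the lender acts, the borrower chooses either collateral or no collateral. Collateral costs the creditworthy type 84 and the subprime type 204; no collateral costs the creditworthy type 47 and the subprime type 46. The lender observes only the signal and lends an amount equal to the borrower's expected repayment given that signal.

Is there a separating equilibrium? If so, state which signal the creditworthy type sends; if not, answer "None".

None

Try creditworthy → collateral, subprime → no collateral:
  Under separation the lender infers type exactly: collateral → creditworthy (pays 359), no collateral → subprime (pays 136).
  Creditworthy: collateral gives 359 − 84 = 275; no collateral gives 136 − 47 = 89. No deviation. ✓
  Subprime: no collateral gives 136 − 46 = 90; collateral gives 359 − 204 = 155. Would deviate. ✗
Try creditworthy → no collateral, subprime → collateral:
  Under separation the lender infers type exactly: no collateral → creditworthy (pays 359), collateral → subprime (pays 136).
  Creditworthy: no collateral gives 359 − 47 = 312; collateral gives 136 − 84 = 52. No deviation. ✓
  Subprime: collateral gives 136 − 204 = -68; no collateral gives 359 − 46 = 313. Would deviate. ✗
Neither assignment is incentive-compatible.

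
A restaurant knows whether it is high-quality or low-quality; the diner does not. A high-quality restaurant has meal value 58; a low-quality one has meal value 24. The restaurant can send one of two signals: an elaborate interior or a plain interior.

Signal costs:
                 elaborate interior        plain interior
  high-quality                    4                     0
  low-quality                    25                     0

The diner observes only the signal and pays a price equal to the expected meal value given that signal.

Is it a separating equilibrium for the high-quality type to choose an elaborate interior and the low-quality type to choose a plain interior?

If types separate, elaborate interior earns payment 58 and plain interior earns 24.
High-quality: elaborate interior gives 58 − 4 = 54; plain interior gives 24 − 0 = 24. No deviation. ✓
Low-quality: plain interior gives 24 − 0 = 24; elaborate interior gives 58 − 25 = 33. Would deviate. ✗

No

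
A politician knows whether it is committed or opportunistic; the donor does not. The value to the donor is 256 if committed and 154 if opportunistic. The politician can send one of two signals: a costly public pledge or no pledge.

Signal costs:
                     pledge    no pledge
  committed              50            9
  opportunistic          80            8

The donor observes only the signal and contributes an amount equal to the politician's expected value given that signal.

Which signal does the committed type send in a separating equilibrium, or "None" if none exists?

Try committed → pledge, opportunistic → no pledge:
  Under separation the donor infers type exactly: pledge → committed (pays 256), no pledge → opportunistic (pays 154).
  Committed: pledge gives 256 − 50 = 206; no pledge gives 154 − 9 = 145. No deviation. ✓
  Opportunistic: no pledge gives 154 − 8 = 146; pledge gives 256 − 80 = 176. Would deviate. ✗
Try committed → no pledge, opportunistic → pledge:
  Under separation the donor infers type exactly: no pledge → committed (pays 256), pledge → opportunistic (pays 154).
  Committed: no pledge gives 256 − 9 = 247; pledge gives 154 − 50 = 104. No deviation. ✓
  Opportunistic: pledge gives 154 − 80 = 74; no pledge gives 256 − 8 = 248. Would deviate. ✗
Neither assignment is incentive-compatible.

None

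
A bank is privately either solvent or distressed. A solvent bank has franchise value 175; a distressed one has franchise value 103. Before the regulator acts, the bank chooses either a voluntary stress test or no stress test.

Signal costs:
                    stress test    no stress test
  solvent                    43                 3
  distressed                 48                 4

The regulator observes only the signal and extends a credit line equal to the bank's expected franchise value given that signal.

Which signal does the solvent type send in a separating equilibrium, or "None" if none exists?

Try solvent → stress test, distressed → no stress test:
  Under separation the regulator infers type exactly: stress test → solvent (pays 175), no stress test → distressed (pays 103).
  Solvent: stress test gives 175 − 43 = 132; no stress test gives 103 − 3 = 100. No deviation. ✓
  Distressed: no stress test gives 103 − 4 = 99; stress test gives 175 − 48 = 127. Would deviate. ✗
Try solvent → no stress test, distressed → stress test:
  Under separation the regulator infers type exactly: no stress test → solvent (pays 175), stress test → distressed (pays 103).
  Solvent: no stress test gives 175 − 3 = 172; stress test gives 103 − 43 = 60. No deviation. ✓
  Distressed: stress test gives 103 − 48 = 55; no stress test gives 175 − 4 = 171. Would deviate. ✗
Neither assignment is incentive-compatible.

None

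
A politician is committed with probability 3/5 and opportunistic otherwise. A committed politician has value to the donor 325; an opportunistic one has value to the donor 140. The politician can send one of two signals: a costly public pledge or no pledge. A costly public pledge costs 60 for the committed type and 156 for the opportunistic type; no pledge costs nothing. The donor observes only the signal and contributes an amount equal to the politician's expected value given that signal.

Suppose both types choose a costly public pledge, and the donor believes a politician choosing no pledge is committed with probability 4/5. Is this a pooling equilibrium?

No

At the pooled signal (pledge) the donor holds the prior 3/5 and pays 3/5·325 + 2/5·140 = 251. Off-path (no pledge) belief 4/5 gives 4/5·325 + 1/5·140 = 288.
Committed: pledge gives 251 − 60 = 191; no pledge gives 288 − 0 = 288. Deviates. ✗
Opportunistic: pledge gives 251 − 156 = 95; no pledge gives 288 − 0 = 288. Deviates. ✗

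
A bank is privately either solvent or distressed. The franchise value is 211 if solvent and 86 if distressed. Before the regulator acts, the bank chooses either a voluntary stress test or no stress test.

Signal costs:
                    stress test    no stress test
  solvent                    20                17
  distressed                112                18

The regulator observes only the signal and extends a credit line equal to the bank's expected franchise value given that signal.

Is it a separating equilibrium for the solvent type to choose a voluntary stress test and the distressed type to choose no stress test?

No

If types separate, stress test earns payment 211 and no stress test earns 86.
Solvent: stress test gives 211 − 20 = 191; no stress test gives 86 − 17 = 69. No deviation. ✓
Distressed: no stress test gives 86 − 18 = 68; stress test gives 211 − 112 = 99. Would deviate. ✗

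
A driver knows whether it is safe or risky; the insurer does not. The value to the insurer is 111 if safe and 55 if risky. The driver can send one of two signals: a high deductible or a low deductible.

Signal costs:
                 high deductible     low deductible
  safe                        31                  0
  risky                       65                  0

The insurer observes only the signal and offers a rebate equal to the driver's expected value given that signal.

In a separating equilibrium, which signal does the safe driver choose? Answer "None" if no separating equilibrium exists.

Try safe → high deductible, risky → low deductible:
  If types separate, high deductible earns payment 111 and low deductible earns 55.
  Safe: high deductible gives 111 − 31 = 80; low deductible gives 55 − 0 = 55. No deviation. ✓
  Risky: low deductible gives 55 − 0 = 55; high deductible gives 111 − 65 = 46. No deviation. ✓
Both hold — the safe type sends high deductible.

high deductible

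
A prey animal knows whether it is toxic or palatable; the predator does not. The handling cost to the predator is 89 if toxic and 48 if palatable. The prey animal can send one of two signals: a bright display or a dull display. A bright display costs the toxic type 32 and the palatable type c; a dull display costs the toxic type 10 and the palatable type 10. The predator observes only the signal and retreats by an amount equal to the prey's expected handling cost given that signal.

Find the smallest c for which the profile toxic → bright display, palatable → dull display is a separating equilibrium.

Under separation: bright display → toxic (pays 89); dull display → palatable (pays 48).
Toxic: 89 − 32 = 57 ≥ 48 − 10 = 38. Holds regardless of c. ✓
Palatable: 48 − 10 ≥ 89 − c, so c ≥ 89 − 38 = 51.

51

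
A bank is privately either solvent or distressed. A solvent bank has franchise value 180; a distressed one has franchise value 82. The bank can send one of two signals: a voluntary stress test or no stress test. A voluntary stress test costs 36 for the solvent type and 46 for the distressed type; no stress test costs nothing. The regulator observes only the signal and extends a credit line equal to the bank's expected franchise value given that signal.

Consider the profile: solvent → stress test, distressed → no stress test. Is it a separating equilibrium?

No

If types separate, stress test earns payment 180 and no stress test earns 82.
Solvent: stress test gives 180 − 36 = 144; no stress test gives 82 − 0 = 82. No deviation. ✓
Distressed: no stress test gives 82 − 0 = 82; stress test gives 180 − 46 = 134. Would deviate. ✗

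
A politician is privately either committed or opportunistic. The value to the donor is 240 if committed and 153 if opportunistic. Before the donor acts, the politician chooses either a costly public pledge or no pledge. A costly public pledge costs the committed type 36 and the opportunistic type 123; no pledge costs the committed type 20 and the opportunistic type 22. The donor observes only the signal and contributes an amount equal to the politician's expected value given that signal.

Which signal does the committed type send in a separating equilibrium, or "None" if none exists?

Try committed → pledge, opportunistic → no pledge:
  If types separate, pledge earns payment 240 and no pledge earns 153.
  Committed: pledge gives 240 − 36 = 204; no pledge gives 153 − 20 = 133. No deviation. ✓
  Opportunistic: no pledge gives 153 − 22 = 131; pledge gives 240 − 123 = 117. No deviation. ✓
Both hold — the committed type sends pledge.

pledge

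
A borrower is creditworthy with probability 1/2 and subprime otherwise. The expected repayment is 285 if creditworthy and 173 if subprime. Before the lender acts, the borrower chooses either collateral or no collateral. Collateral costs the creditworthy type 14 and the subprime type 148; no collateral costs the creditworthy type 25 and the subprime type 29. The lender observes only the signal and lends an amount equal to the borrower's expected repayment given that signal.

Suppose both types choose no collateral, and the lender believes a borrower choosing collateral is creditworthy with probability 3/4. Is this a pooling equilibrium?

On the equilibrium path (no collateral) the lender holds the prior 1/2 and pays 1/2·285 + 1/2·173 = 229. Off-path (collateral) belief 3/4 gives 3/4·285 + 1/4·173 = 257.
Creditworthy: no collateral gives 229 − 25 = 204; collateral gives 257 − 14 = 243. Deviates. ✗
Subprime: no collateral gives 229 − 29 = 200; collateral gives 257 − 148 = 109. Stays. ✓

No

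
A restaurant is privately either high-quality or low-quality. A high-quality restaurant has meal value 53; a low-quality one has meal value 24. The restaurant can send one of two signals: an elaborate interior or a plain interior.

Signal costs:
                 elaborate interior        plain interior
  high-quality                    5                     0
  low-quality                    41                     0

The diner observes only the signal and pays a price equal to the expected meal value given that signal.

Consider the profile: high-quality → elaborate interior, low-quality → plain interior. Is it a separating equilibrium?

Yes

Under separation the diner infers type exactly: elaborate interior → high-quality (pays 53), plain interior → low-quality (pays 24).
High-quality: elaborate interior gives 53 − 5 = 48; plain interior gives 24 − 0 = 24. No deviation. ✓
Low-quality: plain interior gives 24 − 0 = 24; elaborate interior gives 53 − 41 = 12. No deviation. ✓
Both incentive constraints hold.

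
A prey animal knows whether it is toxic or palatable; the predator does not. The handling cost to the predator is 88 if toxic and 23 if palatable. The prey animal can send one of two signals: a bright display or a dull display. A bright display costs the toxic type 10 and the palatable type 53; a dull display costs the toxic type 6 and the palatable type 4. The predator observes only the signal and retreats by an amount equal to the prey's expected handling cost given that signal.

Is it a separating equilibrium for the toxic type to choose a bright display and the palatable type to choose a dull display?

No

Under separation the predator infers type exactly: bright display → toxic (pays 88), dull display → palatable (pays 23).
Toxic: bright display gives 88 − 10 = 78; dull display gives 23 − 6 = 17. No deviation. ✓
Palatable: dull display gives 23 − 4 = 19; bright display gives 88 − 53 = 35. Would deviate. ✗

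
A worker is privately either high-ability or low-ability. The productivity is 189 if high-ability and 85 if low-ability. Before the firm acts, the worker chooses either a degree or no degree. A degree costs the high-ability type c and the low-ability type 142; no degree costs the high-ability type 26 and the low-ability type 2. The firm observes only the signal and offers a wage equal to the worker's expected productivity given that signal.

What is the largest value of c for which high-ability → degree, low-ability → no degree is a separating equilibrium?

130

Under separation: degree → high-ability (pays 189); no degree → low-ability (pays 85).
Low-ability: 85 − 2 = 83 ≥ 189 − 142 = 47. Holds regardless of c. ✓
High-ability: 189 − c ≥ 85 − 26, so c ≤ 189 − 59 = 130.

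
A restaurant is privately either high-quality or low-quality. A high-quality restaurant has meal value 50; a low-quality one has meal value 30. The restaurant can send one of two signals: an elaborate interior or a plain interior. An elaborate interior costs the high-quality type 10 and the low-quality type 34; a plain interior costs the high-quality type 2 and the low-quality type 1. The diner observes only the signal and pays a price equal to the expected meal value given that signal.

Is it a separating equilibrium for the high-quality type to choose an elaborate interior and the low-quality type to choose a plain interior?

Yes

If types separate, elaborate interior earns payment 50 and plain interior earns 30.
High-quality: elaborate interior gives 50 − 10 = 40; plain interior gives 30 − 2 = 28. No deviation. ✓
Low-quality: plain interior gives 30 − 1 = 29; elaborate interior gives 50 − 34 = 16. No deviation. ✓
Neither type gains from mimicking the other.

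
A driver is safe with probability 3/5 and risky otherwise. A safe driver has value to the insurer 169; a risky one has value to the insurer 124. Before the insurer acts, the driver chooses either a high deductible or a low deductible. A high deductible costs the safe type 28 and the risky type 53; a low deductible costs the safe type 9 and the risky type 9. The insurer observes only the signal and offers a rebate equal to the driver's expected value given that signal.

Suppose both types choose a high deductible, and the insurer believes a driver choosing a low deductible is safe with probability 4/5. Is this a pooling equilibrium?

At the pooled signal (high deductible) the insurer holds the prior 3/5 and pays 3/5·169 + 2/5·124 = 151. Off-path (low deductible) belief 4/5 gives 4/5·169 + 1/5·124 = 160.
Safe: high deductible gives 151 − 28 = 123; low deductible gives 160 − 9 = 151. Deviates. ✗
Risky: high deductible gives 151 − 53 = 98; low deductible gives 160 − 9 = 151. Deviates. ✗

No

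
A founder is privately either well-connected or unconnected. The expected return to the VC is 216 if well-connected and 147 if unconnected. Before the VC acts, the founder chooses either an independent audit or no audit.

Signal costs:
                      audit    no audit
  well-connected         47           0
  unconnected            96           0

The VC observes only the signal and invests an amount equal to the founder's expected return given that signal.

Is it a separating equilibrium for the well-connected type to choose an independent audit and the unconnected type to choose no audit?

Yes

Under separation the VC infers type exactly: audit → well-connected (pays 216), no audit → unconnected (pays 147).
Well-connected: audit gives 216 − 47 = 169; no audit gives 147 − 0 = 147. No deviation. ✓
Unconnected: no audit gives 147 − 0 = 147; audit gives 216 − 96 = 120. No deviation. ✓
Both incentive constraints hold.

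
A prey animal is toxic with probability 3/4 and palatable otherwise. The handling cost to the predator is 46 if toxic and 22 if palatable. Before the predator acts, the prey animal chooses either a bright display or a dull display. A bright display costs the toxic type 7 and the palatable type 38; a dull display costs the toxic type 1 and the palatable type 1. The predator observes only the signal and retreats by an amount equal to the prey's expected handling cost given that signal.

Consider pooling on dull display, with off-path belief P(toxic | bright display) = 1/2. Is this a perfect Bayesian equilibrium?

Yes

At the pooled signal (dull display) the predator holds the prior 3/4 and pays 3/4·46 + 1/4·22 = 40. Off-path (bright display) belief 1/2 gives 1/2·46 + 1/2·22 = 34.
Toxic: dull display gives 40 − 1 = 39; bright display gives 34 − 7 = 27. Stays. ✓
Palatable: dull display gives 40 − 1 = 39; bright display gives 34 − 38 = -4. Stays. ✓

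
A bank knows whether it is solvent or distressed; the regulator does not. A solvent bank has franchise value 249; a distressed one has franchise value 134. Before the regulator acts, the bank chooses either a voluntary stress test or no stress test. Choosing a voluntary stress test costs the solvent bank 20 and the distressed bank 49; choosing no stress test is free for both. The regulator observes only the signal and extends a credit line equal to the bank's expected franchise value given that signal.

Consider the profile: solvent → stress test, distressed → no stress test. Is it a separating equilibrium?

No

If types separate, stress test earns payment 249 and no stress test earns 134.
Solvent: stress test gives 249 − 20 = 229; no stress test gives 134 − 0 = 134. No deviation. ✓
Distressed: no stress test gives 134 − 0 = 134; stress test gives 249 − 49 = 200. Would deviate. ✗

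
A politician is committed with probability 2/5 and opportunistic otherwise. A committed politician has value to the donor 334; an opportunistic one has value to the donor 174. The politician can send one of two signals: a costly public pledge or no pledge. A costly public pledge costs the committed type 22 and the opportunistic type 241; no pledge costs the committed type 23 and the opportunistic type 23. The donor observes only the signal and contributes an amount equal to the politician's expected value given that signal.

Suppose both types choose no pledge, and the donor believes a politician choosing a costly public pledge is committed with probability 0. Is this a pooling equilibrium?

Yes

At the pooled signal (no pledge) the donor holds the prior 2/5 and pays 2/5·334 + 3/5·174 = 238. Off-path (pledge) belief 0 gives 0·334 + 1·174 = 174.
Committed: no pledge gives 238 − 23 = 215; pledge gives 174 − 22 = 152. Stays. ✓
Opportunistic: no pledge gives 238 − 23 = 215; pledge gives 174 − 241 = -67. Stays. ✓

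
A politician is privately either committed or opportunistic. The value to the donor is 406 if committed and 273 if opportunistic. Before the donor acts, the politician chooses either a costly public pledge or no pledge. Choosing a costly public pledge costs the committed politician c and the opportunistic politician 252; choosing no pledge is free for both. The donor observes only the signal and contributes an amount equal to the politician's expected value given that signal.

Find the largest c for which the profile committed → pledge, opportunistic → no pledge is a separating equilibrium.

133

Under separation: pledge → committed (pays 406); no pledge → opportunistic (pays 273).
Opportunistic: 273 − 0 = 273 ≥ 406 − 252 = 154. Holds regardless of c. ✓
Committed: 406 − c ≥ 273 − 0, so c ≤ 406 − 273 = 133.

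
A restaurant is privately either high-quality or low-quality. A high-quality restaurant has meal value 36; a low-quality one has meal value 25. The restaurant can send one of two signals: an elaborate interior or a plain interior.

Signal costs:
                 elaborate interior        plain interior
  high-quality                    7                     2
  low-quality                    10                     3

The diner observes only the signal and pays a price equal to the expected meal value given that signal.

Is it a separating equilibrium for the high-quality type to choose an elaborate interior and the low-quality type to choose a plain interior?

No

Under separation the diner infers type exactly: elaborate interior → high-quality (pays 36), plain interior → low-quality (pays 25).
High-quality: elaborate interior gives 36 − 7 = 29; plain interior gives 25 − 2 = 23. No deviation. ✓
Low-quality: plain interior gives 25 − 3 = 22; elaborate interior gives 36 − 10 = 26. Would deviate. ✗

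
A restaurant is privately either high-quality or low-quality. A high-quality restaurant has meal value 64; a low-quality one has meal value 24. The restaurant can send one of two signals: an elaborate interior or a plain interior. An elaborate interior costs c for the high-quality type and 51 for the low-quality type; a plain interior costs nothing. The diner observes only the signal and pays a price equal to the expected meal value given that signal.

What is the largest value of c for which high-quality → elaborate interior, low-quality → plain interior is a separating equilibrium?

Under separation: elaborate interior → high-quality (pays 64); plain interior → low-quality (pays 24).
Low-quality: 24 − 0 = 24 ≥ 64 − 51 = 13. Holds regardless of c. ✓
High-quality: 64 − c ≥ 24 − 0, so c ≤ 64 − 24 = 40.

40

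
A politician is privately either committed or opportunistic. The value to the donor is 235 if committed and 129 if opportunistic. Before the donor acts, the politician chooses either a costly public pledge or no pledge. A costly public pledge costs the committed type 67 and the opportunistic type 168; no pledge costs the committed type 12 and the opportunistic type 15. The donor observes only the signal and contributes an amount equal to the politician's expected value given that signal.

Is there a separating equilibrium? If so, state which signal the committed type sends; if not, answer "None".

pledge

Try committed → pledge, opportunistic → no pledge:
  If types separate, pledge earns payment 235 and no pledge earns 129.
  Committed: pledge gives 235 − 67 = 168; no pledge gives 129 − 12 = 117. No deviation. ✓
  Opportunistic: no pledge gives 129 − 15 = 114; pledge gives 235 − 168 = 67. No deviation. ✓
Both hold — the committed type sends pledge.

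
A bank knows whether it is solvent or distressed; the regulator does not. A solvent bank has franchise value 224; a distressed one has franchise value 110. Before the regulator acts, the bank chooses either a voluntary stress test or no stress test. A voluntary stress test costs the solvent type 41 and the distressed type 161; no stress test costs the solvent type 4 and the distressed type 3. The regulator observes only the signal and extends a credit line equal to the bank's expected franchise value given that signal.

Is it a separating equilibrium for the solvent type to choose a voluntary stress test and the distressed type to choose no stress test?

Under separation the regulator infers type exactly: stress test → solvent (pays 224), no stress test → distressed (pays 110).
Solvent: stress test gives 224 − 41 = 183; no stress test gives 110 − 4 = 106. No deviation. ✓
Distressed: no stress test gives 110 − 3 = 107; stress test gives 224 − 161 = 63. No deviation. ✓
Neither type gains from mimicking the other.

Yes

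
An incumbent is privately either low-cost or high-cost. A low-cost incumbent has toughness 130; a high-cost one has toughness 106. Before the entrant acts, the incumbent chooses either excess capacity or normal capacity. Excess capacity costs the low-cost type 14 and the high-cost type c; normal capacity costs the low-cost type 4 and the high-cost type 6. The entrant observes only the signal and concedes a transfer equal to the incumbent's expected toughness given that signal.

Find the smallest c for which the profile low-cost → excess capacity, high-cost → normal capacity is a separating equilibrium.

Under separation: excess capacity → low-cost (pays 130); normal capacity → high-cost (pays 106).
Low-cost: 130 − 14 = 116 ≥ 106 − 4 = 102. Holds regardless of c. ✓
High-cost: 106 − 6 ≥ 130 − c, so c ≥ 130 − 100 = 30.

30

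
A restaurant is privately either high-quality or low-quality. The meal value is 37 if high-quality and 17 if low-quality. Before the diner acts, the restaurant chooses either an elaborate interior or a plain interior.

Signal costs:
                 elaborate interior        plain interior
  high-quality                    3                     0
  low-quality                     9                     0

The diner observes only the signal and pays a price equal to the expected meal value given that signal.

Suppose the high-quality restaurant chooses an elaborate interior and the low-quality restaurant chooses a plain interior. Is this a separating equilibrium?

No

Under separation the diner infers type exactly: elaborate interior → high-quality (pays 37), plain interior → low-quality (pays 17).
High-quality: elaborate interior gives 37 − 3 = 34; plain interior gives 17 − 0 = 17. No deviation. ✓
Low-quality: plain interior gives 17 − 0 = 17; elaborate interior gives 37 − 9 = 28. Would deviate. ✗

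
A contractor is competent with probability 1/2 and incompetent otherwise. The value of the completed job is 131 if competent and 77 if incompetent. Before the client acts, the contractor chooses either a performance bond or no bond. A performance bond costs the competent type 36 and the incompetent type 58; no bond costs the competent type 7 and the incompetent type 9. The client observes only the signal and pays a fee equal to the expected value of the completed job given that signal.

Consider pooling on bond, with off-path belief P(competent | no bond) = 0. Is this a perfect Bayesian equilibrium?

On the equilibrium path (bond) the client holds the prior 1/2 and pays 1/2·131 + 1/2·77 = 104. Off-path (no bond) belief 0 gives 0·131 + 1·77 = 77.
Competent: bond gives 104 − 36 = 68; no bond gives 77 − 7 = 70. Deviates. ✗
Incompetent: bond gives 104 − 58 = 46; no bond gives 77 − 9 = 68. Deviates. ✗

No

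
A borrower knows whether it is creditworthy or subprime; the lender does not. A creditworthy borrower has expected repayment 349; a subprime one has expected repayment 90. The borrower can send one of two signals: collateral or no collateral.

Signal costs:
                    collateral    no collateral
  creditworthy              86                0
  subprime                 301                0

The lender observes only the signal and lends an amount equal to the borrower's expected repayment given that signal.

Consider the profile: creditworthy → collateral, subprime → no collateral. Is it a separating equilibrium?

If types separate, collateral earns payment 349 and no collateral earns 90.
Creditworthy: collateral gives 349 − 86 = 263; no collateral gives 90 − 0 = 90. No deviation. ✓
Subprime: no collateral gives 90 − 0 = 90; collateral gives 349 − 301 = 48. No deviation. ✓
Neither type gains from mimicking the other.

Yes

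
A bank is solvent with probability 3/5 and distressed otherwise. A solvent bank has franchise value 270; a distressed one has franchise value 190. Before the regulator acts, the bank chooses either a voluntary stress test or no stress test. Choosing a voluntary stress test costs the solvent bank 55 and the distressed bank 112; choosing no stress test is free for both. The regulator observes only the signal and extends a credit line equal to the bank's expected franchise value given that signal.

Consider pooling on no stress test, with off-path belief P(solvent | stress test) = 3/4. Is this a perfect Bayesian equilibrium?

At the pooled signal (no stress test) the regulator holds the prior 3/5 and pays 3/5·270 + 2/5·190 = 238. Off-path (stress test) belief 3/4 gives 3/4·270 + 1/4·190 = 250.
Solvent: no stress test gives 238 − 0 = 238; stress test gives 250 − 55 = 195. Stays. ✓
Distressed: no stress test gives 238 − 0 = 238; stress test gives 250 − 112 = 138. Stays. ✓

Yes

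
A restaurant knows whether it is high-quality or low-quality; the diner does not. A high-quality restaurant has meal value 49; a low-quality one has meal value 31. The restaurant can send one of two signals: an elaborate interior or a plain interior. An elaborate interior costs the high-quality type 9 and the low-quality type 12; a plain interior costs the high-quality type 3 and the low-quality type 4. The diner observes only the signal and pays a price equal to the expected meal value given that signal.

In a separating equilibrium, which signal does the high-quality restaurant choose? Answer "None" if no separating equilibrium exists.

None

Try high-quality → elaborate interior, low-quality → plain interior:
  Under separation the diner infers type exactly: elaborate interior → high-quality (pays 49), plain interior → low-quality (pays 31).
  High-quality: elaborate interior gives 49 − 9 = 40; plain interior gives 31 − 3 = 28. No deviation. ✓
  Low-quality: plain interior gives 31 − 4 = 27; elaborate interior gives 49 − 12 = 37. Would deviate. ✗
Try high-quality → plain interior, low-quality → elaborate interior:
  Under separation the diner infers type exactly: plain interior → high-quality (pays 49), elaborate interior → low-quality (pays 31).
  High-quality: plain interior gives 49 − 3 = 46; elaborate interior gives 31 − 9 = 22. No deviation. ✓
  Low-quality: elaborate interior gives 31 − 12 = 19; plain interior gives 49 − 4 = 45. Would deviate. ✗
Neither assignment is incentive-compatible.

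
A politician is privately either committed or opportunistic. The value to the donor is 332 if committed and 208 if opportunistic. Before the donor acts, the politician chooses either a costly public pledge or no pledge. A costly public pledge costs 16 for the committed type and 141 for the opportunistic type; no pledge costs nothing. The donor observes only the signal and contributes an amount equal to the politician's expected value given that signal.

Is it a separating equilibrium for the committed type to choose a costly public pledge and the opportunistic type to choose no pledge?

Yes

If types separate, pledge earns payment 332 and no pledge earns 208.
Committed: pledge gives 332 − 16 = 316; no pledge gives 208 − 0 = 208. No deviation. ✓
Opportunistic: no pledge gives 208 − 0 = 208; pledge gives 332 − 141 = 191. No deviation. ✓
Neither type gains from mimicking the other.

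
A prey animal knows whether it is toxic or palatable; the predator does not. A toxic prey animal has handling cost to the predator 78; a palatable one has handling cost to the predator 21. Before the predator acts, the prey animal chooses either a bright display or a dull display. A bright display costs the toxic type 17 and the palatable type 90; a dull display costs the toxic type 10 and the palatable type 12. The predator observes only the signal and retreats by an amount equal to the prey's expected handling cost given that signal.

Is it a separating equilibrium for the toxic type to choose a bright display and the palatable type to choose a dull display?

Yes

If types separate, bright display earns payment 78 and dull display earns 21.
Toxic: bright display gives 78 − 17 = 61; dull display gives 21 − 10 = 11. No deviation. ✓
Palatable: dull display gives 21 − 12 = 9; bright display gives 78 − 90 = -12. No deviation. ✓
Neither type gains from mimicking the other.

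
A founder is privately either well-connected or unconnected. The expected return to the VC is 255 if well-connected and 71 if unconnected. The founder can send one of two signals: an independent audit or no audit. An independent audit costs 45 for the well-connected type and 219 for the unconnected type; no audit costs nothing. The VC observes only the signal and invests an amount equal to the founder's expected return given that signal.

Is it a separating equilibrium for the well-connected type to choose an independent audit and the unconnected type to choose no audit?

Yes

If types separate, audit earns payment 255 and no audit earns 71.
Well-connected: audit gives 255 − 45 = 210; no audit gives 71 − 0 = 71. No deviation. ✓
Unconnected: no audit gives 71 − 0 = 71; audit gives 255 − 219 = 36. No deviation. ✓
Both incentive constraints hold.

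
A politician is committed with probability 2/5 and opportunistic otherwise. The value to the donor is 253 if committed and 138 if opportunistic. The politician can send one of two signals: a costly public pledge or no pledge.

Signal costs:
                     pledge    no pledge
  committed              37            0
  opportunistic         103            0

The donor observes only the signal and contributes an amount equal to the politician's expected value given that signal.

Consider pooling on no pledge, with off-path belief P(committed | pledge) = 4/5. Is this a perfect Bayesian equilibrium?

No

At the pooled signal (no pledge) the donor holds the prior 2/5 and pays 2/5·253 + 3/5·138 = 184. Off-path (pledge) belief 4/5 gives 4/5·253 + 1/5·138 = 230.
Committed: no pledge gives 184 − 0 = 184; pledge gives 230 − 37 = 193. Deviates. ✗
Opportunistic: no pledge gives 184 − 0 = 184; pledge gives 230 − 103 = 127. Stays. ✓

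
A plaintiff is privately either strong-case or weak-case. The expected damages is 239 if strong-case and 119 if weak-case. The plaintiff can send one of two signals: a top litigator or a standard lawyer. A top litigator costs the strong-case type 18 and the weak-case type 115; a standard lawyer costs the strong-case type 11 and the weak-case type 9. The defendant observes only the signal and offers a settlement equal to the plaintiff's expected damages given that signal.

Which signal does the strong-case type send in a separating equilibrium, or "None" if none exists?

None

Try strong-case → top litigator, weak-case → standard lawyer:
  If types separate, top litigator earns payment 239 and standard lawyer earns 119.
  Strong-case: top litigator gives 239 − 18 = 221; standard lawyer gives 119 − 11 = 108. No deviation. ✓
  Weak-case: standard lawyer gives 119 − 9 = 110; top litigator gives 239 − 115 = 124. Would deviate. ✗
Try strong-case → standard lawyer, weak-case → top litigator:
  If types separate, standard lawyer earns payment 239 and top litigator earns 119.
  Strong-case: standard lawyer gives 239 − 11 = 228; top litigator gives 119 − 18 = 101. No deviation. ✓
  Weak-case: top litigator gives 119 − 115 = 4; standard lawyer gives 239 − 9 = 230. Would deviate. ✗
Neither assignment is incentive-compatible.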